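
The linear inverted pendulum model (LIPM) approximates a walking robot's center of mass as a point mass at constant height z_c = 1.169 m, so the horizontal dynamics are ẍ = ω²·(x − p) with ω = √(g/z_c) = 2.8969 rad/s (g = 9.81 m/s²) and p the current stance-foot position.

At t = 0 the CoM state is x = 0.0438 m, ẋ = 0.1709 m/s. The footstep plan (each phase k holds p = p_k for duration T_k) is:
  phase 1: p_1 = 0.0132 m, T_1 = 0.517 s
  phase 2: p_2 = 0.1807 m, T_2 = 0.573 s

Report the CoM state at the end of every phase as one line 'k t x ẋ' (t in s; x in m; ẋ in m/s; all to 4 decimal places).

1 0.5170 0.2103 0.5895
2 1.0900 0.7771 1.8235

phase 1: p=0.0132, T=0.517, ωT=1.497697, cosh=2.347513, sinh=2.123868; start (x,ẋ)=(0.043800, 0.170900) → end (x,ẋ)=(0.210330, 0.589461)
phase 2: p=0.1807, T=0.573, ωT=1.659924, cosh=2.724532, sinh=2.534378; start (x,ẋ)=(0.210330, 0.589461) → end (x,ẋ)=(0.777121, 1.823539)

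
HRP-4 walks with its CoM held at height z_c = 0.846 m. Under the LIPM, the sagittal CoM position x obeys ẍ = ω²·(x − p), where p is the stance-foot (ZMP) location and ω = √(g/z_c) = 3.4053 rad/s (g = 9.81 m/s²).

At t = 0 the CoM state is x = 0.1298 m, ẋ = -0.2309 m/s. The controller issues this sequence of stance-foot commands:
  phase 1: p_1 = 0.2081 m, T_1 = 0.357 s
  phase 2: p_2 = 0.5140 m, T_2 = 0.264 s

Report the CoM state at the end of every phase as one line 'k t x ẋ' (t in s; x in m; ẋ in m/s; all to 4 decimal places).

1 0.3570 -0.0398 -0.8337
2 0.6210 -0.5301 -3.1272

phase 1: p=0.2081, T=0.357, ωT=1.215692, cosh=1.834566, sinh=1.538061; start (x,ẋ)=(0.129800, -0.230900) → end (x,ẋ)=(-0.039836, -0.833702)
phase 2: p=0.5140, T=0.264, ωT=0.898999, cosh=1.432060, sinh=1.025083; start (x,ẋ)=(-0.039836, -0.833702) → end (x,ẋ)=(-0.530093, -3.127197)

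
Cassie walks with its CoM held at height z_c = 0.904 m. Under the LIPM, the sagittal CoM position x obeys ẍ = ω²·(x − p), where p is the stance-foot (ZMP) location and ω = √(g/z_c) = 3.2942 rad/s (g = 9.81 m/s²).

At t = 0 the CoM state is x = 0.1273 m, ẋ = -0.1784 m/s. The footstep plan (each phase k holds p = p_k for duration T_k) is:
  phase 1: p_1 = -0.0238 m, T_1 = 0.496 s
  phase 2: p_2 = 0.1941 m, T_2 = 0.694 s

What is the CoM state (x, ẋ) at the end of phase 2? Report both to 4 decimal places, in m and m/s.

x = 1.5565, ẋ = 4.5477

phase 1: p=-0.0238, T=0.496, ωT=1.633923, cosh=2.659550, sinh=2.464388; start (x,ẋ)=(0.127300, -0.178400) → end (x,ẋ)=(0.244597, 0.752194)
phase 2: p=0.1941, T=0.694, ωT=2.286175, cosh=4.969445, sinh=4.867791; start (x,ẋ)=(0.244597, 0.752194) → end (x,ẋ)=(1.556549, 4.547733)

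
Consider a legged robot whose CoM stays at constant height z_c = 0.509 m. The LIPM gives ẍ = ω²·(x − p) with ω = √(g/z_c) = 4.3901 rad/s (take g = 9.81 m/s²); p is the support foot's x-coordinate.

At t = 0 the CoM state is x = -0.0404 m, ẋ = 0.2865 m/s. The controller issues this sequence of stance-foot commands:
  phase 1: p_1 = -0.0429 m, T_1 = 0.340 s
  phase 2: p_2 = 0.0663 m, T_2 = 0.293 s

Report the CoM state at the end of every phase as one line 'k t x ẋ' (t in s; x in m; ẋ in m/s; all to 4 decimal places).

phase 1: p=-0.0429, T=0.340, ωT=1.492634, cosh=2.336789, sinh=2.112009; start (x,ẋ)=(-0.040400, 0.286500) → end (x,ẋ)=(0.100773, 0.692670)
phase 2: p=0.0663, T=0.293, ωT=1.286299, cosh=1.947829, sinh=1.671538; start (x,ẋ)=(0.100773, 0.692670) → end (x,ẋ)=(0.397182, 1.602171)

1 0.3400 0.1008 0.6927
2 0.6330 0.3972 1.6022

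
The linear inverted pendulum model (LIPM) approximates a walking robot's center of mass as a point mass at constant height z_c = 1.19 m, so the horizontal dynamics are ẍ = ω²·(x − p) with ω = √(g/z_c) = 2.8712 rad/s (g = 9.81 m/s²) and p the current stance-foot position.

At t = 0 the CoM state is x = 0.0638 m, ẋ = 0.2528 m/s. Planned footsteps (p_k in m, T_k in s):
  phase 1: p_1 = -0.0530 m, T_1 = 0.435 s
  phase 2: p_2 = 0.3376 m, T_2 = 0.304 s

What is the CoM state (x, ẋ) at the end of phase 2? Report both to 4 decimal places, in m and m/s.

x = 0.6451, ẋ = 1.3415

phase 1: p=-0.0530, T=0.435, ωT=1.248972, cosh=1.886778, sinh=1.599979; start (x,ẋ)=(0.063800, 0.252800) → end (x,ẋ)=(0.308249, 1.013540)
phase 2: p=0.3376, T=0.304, ωT=0.872845, cosh=1.405736, sinh=0.987975; start (x,ẋ)=(0.308249, 1.013540) → end (x,ẋ)=(0.645097, 1.341510)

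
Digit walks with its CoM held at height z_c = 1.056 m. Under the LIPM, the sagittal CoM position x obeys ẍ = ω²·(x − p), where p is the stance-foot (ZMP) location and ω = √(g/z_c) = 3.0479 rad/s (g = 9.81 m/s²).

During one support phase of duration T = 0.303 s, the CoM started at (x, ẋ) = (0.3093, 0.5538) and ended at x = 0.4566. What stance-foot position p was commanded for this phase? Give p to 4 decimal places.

p = 0.4085

ωT = 3.0479·0.303 = 0.923514; cosh(ωT) = 1.457622, sinh(ωT) = 1.060501
x(T) = p + (x₀−p)·cosh(ωT) + (ẋ₀/ω)·sinh(ωT) ⇒ p·(1 − cosh) = x(T) − x₀·cosh − (ẋ₀/ω)·sinh
numerator   = 0.4566 − (0.3093)·1.457622 − (0.5538/3.0479)·1.060501 = -0.186934
denominator = 1 − 1.457622 = -0.457622
p = -0.186934 / -0.457622 = 0.4085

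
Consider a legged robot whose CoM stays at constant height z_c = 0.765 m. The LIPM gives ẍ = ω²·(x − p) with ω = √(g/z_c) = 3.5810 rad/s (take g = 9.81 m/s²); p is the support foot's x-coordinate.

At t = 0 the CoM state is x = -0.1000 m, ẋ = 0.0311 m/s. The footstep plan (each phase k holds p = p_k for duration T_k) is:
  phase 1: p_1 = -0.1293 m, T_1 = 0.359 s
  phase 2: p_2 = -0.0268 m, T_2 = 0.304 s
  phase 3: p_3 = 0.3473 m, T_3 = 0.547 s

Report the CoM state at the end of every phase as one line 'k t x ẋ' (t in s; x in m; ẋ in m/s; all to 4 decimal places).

phase 1: p=-0.1293, T=0.359, ωT=1.285579, cosh=1.946626, sinh=1.670136; start (x,ẋ)=(-0.100000, 0.031100) → end (x,ẋ)=(-0.057759, 0.235776)
phase 2: p=-0.0268, T=0.304, ωT=1.088624, cosh=1.653432, sinh=1.316752; start (x,ẋ)=(-0.057759, 0.235776) → end (x,ẋ)=(0.008707, 0.243858)
phase 3: p=0.3473, T=0.547, ωT=1.958807, cosh=3.615945, sinh=3.474918; start (x,ẋ)=(0.008707, 0.243858) → end (x,ẋ)=(-0.640398, -3.331563)

1 0.3590 -0.0578 0.2358
2 0.6630 0.0087 0.2439
3 1.2100 -0.6404 -3.3316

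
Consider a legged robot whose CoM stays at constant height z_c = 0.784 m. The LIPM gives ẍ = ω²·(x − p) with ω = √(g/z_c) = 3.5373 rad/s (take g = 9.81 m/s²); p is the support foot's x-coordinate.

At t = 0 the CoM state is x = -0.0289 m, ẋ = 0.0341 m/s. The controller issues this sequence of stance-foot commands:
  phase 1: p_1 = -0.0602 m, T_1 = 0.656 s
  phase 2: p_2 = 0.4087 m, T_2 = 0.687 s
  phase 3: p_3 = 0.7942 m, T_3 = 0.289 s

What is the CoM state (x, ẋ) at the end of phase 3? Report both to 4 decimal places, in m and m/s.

phase 1: p=-0.0602, T=0.656, ωT=2.320469, cosh=5.139337, sinh=5.041109; start (x,ẋ)=(-0.028900, 0.034100) → end (x,ẋ)=(0.149258, 0.733390)
phase 2: p=0.4087, T=0.687, ωT=2.430125, cosh=5.724164, sinh=5.636139; start (x,ẋ)=(0.149258, 0.733390) → end (x,ẋ)=(0.092156, -0.974371)
phase 3: p=0.7942, T=0.289, ωT=1.022280, cosh=1.569649, sinh=1.209875; start (x,ẋ)=(0.092156, -0.974371) → end (x,ẋ)=(-0.641030, -4.533953)

x = -0.6410, ẋ = -4.5340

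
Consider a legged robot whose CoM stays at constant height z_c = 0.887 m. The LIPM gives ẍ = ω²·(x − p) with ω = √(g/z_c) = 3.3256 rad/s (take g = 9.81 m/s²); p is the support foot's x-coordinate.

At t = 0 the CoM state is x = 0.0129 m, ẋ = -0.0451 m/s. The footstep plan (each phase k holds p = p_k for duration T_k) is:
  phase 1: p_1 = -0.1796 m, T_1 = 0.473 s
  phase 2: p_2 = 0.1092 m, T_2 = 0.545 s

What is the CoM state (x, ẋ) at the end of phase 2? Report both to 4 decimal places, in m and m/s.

x = 1.8468, ẋ = 5.9121

phase 1: p=-0.1796, T=0.473, ωT=1.573009, cosh=2.514276, sinh=2.306856; start (x,ẋ)=(0.012900, -0.045100) → end (x,ẋ)=(0.273114, 1.363405)
phase 2: p=0.1092, T=0.545, ωT=1.812452, cosh=3.144351, sinh=2.981098; start (x,ẋ)=(0.273114, 1.363405) → end (x,ẋ)=(1.846771, 5.912054)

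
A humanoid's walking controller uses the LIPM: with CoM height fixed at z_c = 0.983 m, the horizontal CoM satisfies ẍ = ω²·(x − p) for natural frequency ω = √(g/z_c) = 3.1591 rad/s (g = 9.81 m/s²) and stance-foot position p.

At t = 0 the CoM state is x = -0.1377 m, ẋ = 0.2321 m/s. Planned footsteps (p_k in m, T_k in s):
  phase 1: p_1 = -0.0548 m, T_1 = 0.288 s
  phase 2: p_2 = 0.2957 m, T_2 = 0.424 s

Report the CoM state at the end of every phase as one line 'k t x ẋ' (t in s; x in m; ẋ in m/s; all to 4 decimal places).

1 0.2880 -0.0980 0.0624
2 0.7120 -0.4721 -2.0833

phase 1: p=-0.0548, T=0.288, ωT=0.909821, cosh=1.443237, sinh=1.040641; start (x,ẋ)=(-0.137700, 0.232100) → end (x,ẋ)=(-0.097988, 0.062443)
phase 2: p=0.2957, T=0.424, ωT=1.339458, cosh=2.039482, sinh=1.777494; start (x,ẋ)=(-0.097988, 0.062443) → end (x,ẋ)=(-0.472086, -2.083319)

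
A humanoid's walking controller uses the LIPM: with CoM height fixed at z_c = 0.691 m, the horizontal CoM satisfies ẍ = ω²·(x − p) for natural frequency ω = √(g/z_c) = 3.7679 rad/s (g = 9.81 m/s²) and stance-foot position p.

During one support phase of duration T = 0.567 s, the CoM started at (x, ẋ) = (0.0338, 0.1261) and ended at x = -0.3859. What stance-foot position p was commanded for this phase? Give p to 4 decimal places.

ωT = 3.7679·0.567 = 2.136399; cosh(ωT) = 4.293484, sinh(ωT) = 4.175405
x(T) = p + (x₀−p)·cosh(ωT) + (ẋ₀/ω)·sinh(ωT) ⇒ p·(1 − cosh) = x(T) − x₀·cosh − (ẋ₀/ω)·sinh
numerator   = -0.3859 − (0.0338)·4.293484 − (0.1261/3.7679)·4.175405 = -0.670758
denominator = 1 − 4.293484 = -3.293484
p = -0.670758 / -3.293484 = 0.2037

p = 0.2037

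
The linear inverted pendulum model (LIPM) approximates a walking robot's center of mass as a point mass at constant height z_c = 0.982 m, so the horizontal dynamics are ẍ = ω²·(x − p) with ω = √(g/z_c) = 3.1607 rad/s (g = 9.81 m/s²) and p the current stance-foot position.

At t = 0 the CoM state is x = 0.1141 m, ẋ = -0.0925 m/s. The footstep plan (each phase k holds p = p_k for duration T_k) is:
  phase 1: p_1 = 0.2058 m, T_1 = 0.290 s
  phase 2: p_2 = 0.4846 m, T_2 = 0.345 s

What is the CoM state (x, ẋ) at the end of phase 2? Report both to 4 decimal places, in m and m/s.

x = -0.4313, ẋ = -2.5723

phase 1: p=0.2058, T=0.290, ωT=0.916603, cosh=1.450328, sinh=1.050453; start (x,ẋ)=(0.114100, -0.092500) → end (x,ẋ)=(0.042063, -0.438615)
phase 2: p=0.4846, T=0.345, ωT=1.090441, cosh=1.655828, sinh=1.319760; start (x,ẋ)=(0.042063, -0.438615) → end (x,ẋ)=(-0.431310, -2.572255)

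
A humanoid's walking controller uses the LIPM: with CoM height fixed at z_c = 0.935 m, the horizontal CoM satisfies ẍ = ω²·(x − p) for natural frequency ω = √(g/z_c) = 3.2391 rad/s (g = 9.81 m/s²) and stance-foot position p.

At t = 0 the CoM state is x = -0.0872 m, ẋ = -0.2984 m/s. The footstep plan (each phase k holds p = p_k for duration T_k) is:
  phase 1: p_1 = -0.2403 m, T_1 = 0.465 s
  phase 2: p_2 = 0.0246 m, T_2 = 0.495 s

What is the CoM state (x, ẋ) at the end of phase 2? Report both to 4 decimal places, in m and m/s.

x = 0.0284, ẋ = 0.1496

phase 1: p=-0.2403, T=0.465, ωT=1.506182, cosh=2.365617, sinh=2.143862; start (x,ẋ)=(-0.087200, -0.298400) → end (x,ẋ)=(-0.075626, 0.357254)
phase 2: p=0.0246, T=0.495, ωT=1.603355, cosh=2.585448, sinh=2.384227; start (x,ẋ)=(-0.075626, 0.357254) → end (x,ẋ)=(0.028438, 0.149642)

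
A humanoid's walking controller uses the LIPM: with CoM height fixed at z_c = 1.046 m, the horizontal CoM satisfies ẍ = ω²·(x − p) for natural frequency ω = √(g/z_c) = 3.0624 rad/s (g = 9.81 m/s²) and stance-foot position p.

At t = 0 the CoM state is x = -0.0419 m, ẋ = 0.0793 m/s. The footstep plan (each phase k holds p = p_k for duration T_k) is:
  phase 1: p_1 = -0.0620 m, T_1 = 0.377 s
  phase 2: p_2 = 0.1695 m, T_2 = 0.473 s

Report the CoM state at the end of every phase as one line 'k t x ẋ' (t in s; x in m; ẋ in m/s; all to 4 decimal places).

phase 1: p=-0.0620, T=0.377, ωT=1.154525, cosh=1.743861, sinh=1.428654; start (x,ẋ)=(-0.041900, 0.079300) → end (x,ẋ)=(0.010046, 0.226228)
phase 2: p=0.1695, T=0.473, ωT=1.448515, cosh=2.245854, sinh=2.010935; start (x,ẋ)=(0.010046, 0.226228) → end (x,ẋ)=(-0.040057, -0.473887)

1 0.3770 0.0100 0.2262
2 0.8500 -0.0401 -0.4739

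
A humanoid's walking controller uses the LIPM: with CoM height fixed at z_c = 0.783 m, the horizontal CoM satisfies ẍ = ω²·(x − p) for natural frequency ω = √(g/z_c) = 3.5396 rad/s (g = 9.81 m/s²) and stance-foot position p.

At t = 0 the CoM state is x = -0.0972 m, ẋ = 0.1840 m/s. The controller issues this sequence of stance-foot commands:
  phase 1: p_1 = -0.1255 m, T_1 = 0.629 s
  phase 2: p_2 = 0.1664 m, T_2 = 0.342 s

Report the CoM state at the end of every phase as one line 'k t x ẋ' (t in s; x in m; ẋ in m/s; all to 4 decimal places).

1 0.6290 0.2452 1.3212
2 0.9710 0.8809 2.8397

phase 1: p=-0.1255, T=0.629, ωT=2.226408, cosh=4.687220, sinh=4.579305; start (x,ẋ)=(-0.097200, 0.184000) → end (x,ẋ)=(0.245196, 1.321161)
phase 2: p=0.1664, T=0.342, ωT=1.210543, cosh=1.826671, sinh=1.528636; start (x,ẋ)=(0.245196, 1.321161) → end (x,ẋ)=(0.880899, 2.839670)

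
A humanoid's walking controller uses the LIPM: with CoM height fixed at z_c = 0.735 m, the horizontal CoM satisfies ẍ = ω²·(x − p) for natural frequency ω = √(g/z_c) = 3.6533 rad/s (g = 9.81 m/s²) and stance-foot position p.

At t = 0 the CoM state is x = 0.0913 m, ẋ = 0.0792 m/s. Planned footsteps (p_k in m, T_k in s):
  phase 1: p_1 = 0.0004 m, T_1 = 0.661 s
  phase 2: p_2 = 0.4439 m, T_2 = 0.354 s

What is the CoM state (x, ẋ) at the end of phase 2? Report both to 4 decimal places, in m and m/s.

x = 1.8710, ẋ = 5.6519

phase 1: p=0.0004, T=0.661, ωT=2.414831, cosh=5.638633, sinh=5.549250; start (x,ẋ)=(0.091300, 0.079200) → end (x,ẋ)=(0.633254, 2.289402)
phase 2: p=0.4439, T=0.354, ωT=1.293268, cosh=1.959526, sinh=1.685153; start (x,ẋ)=(0.633254, 2.289402) → end (x,ẋ)=(1.870974, 5.651876)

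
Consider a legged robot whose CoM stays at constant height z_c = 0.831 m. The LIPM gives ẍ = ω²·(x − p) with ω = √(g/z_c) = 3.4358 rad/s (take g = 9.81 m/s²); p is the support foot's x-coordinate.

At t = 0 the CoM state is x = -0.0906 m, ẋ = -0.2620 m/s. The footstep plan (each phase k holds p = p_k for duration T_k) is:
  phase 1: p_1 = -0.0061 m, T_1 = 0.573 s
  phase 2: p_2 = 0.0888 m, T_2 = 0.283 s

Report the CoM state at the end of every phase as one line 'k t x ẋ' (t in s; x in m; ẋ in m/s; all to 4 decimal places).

phase 1: p=-0.0061, T=0.573, ωT=1.968713, cosh=3.650547, sinh=3.510910; start (x,ẋ)=(-0.090600, -0.262000) → end (x,ẋ)=(-0.582299, -1.975749)
phase 2: p=0.0888, T=0.283, ωT=0.972331, cosh=1.511151, sinh=1.132951; start (x,ẋ)=(-0.582299, -1.975749) → end (x,ẋ)=(-1.576832, -5.597968)

1 0.5730 -0.5823 -1.9757
2 0.8560 -1.5768 -5.5980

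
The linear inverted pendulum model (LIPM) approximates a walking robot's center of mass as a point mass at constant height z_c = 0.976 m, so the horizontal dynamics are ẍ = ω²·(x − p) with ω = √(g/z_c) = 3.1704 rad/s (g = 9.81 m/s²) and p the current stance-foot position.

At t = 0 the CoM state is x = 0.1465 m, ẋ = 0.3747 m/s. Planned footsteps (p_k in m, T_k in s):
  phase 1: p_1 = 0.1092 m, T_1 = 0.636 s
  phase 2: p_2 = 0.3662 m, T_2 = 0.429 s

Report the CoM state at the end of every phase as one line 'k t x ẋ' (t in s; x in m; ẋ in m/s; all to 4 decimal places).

phase 1: p=0.1092, T=0.636, ωT=2.016374, cosh=3.822090, sinh=3.688953; start (x,ẋ)=(0.146500, 0.374700) → end (x,ẋ)=(0.687750, 1.868378)
phase 2: p=0.3662, T=0.429, ωT=1.360102, cosh=2.076612, sinh=1.819977; start (x,ẋ)=(0.687750, 1.868378) → end (x,ẋ)=(2.106483, 5.735258)

1 0.6360 0.6878 1.8684
2 1.0650 2.1065 5.7353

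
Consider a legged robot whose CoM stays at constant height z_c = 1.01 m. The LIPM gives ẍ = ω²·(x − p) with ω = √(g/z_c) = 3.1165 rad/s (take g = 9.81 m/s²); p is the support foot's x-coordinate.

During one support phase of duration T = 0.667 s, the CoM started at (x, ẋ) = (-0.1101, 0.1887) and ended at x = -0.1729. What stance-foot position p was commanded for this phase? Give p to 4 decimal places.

p = -0.0117

ωT = 3.1165·0.667 = 2.078705; cosh(ωT) = 4.059603, sinh(ωT) = 3.934511
x(T) = p + (x₀−p)·cosh(ωT) + (ẋ₀/ω)·sinh(ωT) ⇒ p·(1 − cosh) = x(T) − x₀·cosh − (ẋ₀/ω)·sinh
numerator   = -0.1729 − (-0.1101)·4.059603 − (0.1887/3.1165)·3.934511 = 0.035833
denominator = 1 − 4.059603 = -3.059603
p = 0.035833 / -3.059603 = -0.0117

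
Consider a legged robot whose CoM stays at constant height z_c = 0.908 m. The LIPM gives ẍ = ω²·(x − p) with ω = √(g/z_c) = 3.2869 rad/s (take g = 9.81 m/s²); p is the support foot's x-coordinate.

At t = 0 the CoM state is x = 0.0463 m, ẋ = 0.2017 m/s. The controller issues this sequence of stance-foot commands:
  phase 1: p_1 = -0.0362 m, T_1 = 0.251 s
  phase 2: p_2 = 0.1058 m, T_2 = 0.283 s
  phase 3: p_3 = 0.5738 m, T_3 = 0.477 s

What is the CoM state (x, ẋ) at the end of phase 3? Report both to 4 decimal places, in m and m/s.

phase 1: p=-0.0362, T=0.251, ωT=0.825012, cosh=1.360069, sinh=0.921839; start (x,ẋ)=(0.046300, 0.201700) → end (x,ẋ)=(0.132574, 0.524300)
phase 2: p=0.1058, T=0.283, ωT=0.930193, cosh=1.464738, sinh=1.070260; start (x,ẋ)=(0.132574, 0.524300) → end (x,ẋ)=(0.315737, 0.862150)
phase 3: p=0.5738, T=0.477, ωT=1.567851, cosh=2.502412, sinh=2.293919; start (x,ẋ)=(0.315737, 0.862150) → end (x,ẋ)=(0.529711, 0.211685)

x = 0.5297, ẋ = 0.2117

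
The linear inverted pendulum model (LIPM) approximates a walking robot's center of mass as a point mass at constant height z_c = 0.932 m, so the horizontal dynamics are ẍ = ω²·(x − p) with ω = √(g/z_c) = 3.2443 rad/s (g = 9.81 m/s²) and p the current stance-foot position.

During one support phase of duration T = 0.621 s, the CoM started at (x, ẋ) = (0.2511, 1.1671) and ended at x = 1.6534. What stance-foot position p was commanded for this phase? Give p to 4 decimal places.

p = 0.2236

ωT = 3.2443·0.621 = 2.014710; cosh(ωT) = 3.815957, sinh(ωT) = 3.682598
x(T) = p + (x₀−p)·cosh(ωT) + (ẋ₀/ω)·sinh(ωT) ⇒ p·(1 − cosh) = x(T) − x₀·cosh − (ẋ₀/ω)·sinh
numerator   = 1.6534 − (0.2511)·3.815957 − (1.1671/3.2443)·3.682598 = -0.629559
denominator = 1 − 3.815957 = -2.815957
p = -0.629559 / -2.815957 = 0.2236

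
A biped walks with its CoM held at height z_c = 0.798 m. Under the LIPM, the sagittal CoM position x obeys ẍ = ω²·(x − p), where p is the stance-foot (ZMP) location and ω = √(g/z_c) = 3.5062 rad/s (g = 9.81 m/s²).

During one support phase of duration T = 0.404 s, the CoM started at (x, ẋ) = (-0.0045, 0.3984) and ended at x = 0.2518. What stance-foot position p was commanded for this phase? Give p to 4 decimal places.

ωT = 3.5062·0.404 = 1.416505; cosh(ωT) = 2.182623, sinh(ωT) = 1.940063
x(T) = p + (x₀−p)·cosh(ωT) + (ẋ₀/ω)·sinh(ωT) ⇒ p·(1 − cosh) = x(T) − x₀·cosh − (ẋ₀/ω)·sinh
numerator   = 0.2518 − (-0.0045)·2.182623 − (0.3984/3.5062)·1.940063 = 0.041178
denominator = 1 − 2.182623 = -1.182623
p = 0.041178 / -1.182623 = -0.0348

p = -0.0348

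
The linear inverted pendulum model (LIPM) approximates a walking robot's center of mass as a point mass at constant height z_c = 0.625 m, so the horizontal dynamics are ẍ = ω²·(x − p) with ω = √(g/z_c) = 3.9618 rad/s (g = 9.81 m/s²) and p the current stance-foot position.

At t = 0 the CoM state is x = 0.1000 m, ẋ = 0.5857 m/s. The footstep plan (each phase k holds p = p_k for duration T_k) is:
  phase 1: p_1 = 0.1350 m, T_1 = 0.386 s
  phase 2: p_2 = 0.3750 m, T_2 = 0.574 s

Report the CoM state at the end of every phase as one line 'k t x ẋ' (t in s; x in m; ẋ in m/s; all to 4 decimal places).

1 0.3860 0.3755 1.1100
2 0.9600 1.7247 5.4613

phase 1: p=0.1350, T=0.386, ωT=1.529255, cosh=2.415717, sinh=2.199020; start (x,ẋ)=(0.100000, 0.585700) → end (x,ẋ)=(0.375546, 1.109963)
phase 2: p=0.3750, T=0.574, ωT=2.274073, cosh=4.910900, sinh=4.808008; start (x,ẋ)=(0.375546, 1.109963) → end (x,ẋ)=(1.724723, 5.461317)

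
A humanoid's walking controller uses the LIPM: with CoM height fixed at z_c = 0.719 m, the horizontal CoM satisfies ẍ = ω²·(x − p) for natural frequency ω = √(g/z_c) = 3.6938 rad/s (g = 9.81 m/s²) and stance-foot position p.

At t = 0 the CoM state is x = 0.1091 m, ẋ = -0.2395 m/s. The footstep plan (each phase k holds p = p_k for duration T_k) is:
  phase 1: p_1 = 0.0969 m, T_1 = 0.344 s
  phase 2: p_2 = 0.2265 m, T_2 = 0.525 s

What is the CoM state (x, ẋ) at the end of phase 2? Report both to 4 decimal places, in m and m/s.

phase 1: p=0.0969, T=0.344, ωT=1.270667, cosh=1.921937, sinh=1.641292; start (x,ẋ)=(0.109100, -0.239500) → end (x,ẋ)=(0.013929, -0.386340)
phase 2: p=0.2265, T=0.525, ωT=1.939245, cosh=3.548656, sinh=3.404843; start (x,ẋ)=(0.013929, -0.386340) → end (x,ẋ)=(-0.883959, -4.044454)

x = -0.8840, ẋ = -4.0445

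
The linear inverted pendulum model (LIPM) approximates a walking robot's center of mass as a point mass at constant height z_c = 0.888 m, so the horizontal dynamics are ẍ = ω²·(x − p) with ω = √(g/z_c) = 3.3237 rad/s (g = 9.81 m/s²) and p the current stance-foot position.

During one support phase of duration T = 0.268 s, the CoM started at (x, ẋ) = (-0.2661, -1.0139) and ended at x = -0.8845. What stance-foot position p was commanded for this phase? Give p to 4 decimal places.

p = 0.4640

ωT = 3.3237·0.268 = 0.890752; cosh(ωT) = 1.423654, sinh(ωT) = 1.013307
x(T) = p + (x₀−p)·cosh(ωT) + (ẋ₀/ω)·sinh(ωT) ⇒ p·(1 − cosh) = x(T) − x₀·cosh − (ẋ₀/ω)·sinh
numerator   = -0.8845 − (-0.2661)·1.423654 − (-1.0139/3.3237)·1.013307 = -0.196555
denominator = 1 − 1.423654 = -0.423654
p = -0.196555 / -0.423654 = 0.4640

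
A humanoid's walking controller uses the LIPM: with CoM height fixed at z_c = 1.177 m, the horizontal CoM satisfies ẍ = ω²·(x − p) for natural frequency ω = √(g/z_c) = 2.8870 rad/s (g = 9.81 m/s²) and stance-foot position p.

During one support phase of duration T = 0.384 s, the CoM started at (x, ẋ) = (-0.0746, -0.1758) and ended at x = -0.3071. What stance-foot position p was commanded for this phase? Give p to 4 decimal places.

ωT = 2.8870·0.384 = 1.108608; cosh(ωT) = 1.680078, sinh(ωT) = 1.350060
x(T) = p + (x₀−p)·cosh(ωT) + (ẋ₀/ω)·sinh(ωT) ⇒ p·(1 − cosh) = x(T) − x₀·cosh − (ẋ₀/ω)·sinh
numerator   = -0.3071 − (-0.0746)·1.680078 − (-0.1758/2.8870)·1.350060 = -0.099556
denominator = 1 − 1.680078 = -0.680078
p = -0.099556 / -0.680078 = 0.1464

p = 0.1464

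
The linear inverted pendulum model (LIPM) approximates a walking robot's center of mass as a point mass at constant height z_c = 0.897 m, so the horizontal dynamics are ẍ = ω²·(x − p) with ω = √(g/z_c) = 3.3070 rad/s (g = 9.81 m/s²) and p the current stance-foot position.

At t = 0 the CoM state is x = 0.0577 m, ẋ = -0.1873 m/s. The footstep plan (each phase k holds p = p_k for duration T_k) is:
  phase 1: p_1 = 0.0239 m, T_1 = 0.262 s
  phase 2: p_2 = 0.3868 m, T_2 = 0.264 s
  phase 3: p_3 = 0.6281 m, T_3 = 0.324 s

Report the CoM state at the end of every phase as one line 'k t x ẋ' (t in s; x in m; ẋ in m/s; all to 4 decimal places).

1 0.2620 0.0158 -0.1527
2 0.5260 -0.1805 -1.4273
3 0.8500 -1.2469 -5.7738

phase 1: p=0.0239, T=0.262, ωT=0.866434, cosh=1.399431, sinh=0.978983; start (x,ẋ)=(0.057700, -0.187300) → end (x,ẋ)=(0.015754, -0.152686)
phase 2: p=0.3868, T=0.264, ωT=0.873048, cosh=1.405937, sinh=0.988260; start (x,ẋ)=(0.015754, -0.152686) → end (x,ẋ)=(-0.180496, -1.427312)
phase 3: p=0.6281, T=0.324, ωT=1.071468, cosh=1.631084, sinh=1.288579; start (x,ẋ)=(-0.180496, -1.427312) → end (x,ẋ)=(-1.246943, -5.773760)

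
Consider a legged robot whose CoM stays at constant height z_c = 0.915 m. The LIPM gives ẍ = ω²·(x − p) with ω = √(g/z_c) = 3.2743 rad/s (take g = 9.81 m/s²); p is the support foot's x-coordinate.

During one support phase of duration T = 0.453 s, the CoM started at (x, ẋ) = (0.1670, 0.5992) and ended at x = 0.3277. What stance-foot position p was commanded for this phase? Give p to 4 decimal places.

p = 0.3354

ωT = 3.2743·0.453 = 1.483258; cosh(ωT) = 2.317089, sinh(ωT) = 2.090192
x(T) = p + (x₀−p)·cosh(ωT) + (ẋ₀/ω)·sinh(ωT) ⇒ p·(1 − cosh) = x(T) − x₀·cosh − (ẋ₀/ω)·sinh
numerator   = 0.3277 − (0.1670)·2.317089 − (0.5992/3.2743)·2.090192 = -0.441761
denominator = 1 − 2.317089 = -1.317089
p = -0.441761 / -1.317089 = 0.3354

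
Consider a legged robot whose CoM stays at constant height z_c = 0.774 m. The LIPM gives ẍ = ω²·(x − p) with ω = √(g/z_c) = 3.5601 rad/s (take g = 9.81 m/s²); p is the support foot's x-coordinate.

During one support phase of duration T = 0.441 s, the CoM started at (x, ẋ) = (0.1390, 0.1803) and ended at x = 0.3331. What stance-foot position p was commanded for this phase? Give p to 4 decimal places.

ωT = 3.5601·0.441 = 1.570004; cosh(ωT) = 2.507356, sinh(ωT) = 2.299312
x(T) = p + (x₀−p)·cosh(ωT) + (ẋ₀/ω)·sinh(ωT) ⇒ p·(1 − cosh) = x(T) − x₀·cosh − (ẋ₀/ω)·sinh
numerator   = 0.3331 − (0.1390)·2.507356 − (0.1803/3.5601)·2.299312 = -0.131870
denominator = 1 − 2.507356 = -1.507356
p = -0.131870 / -1.507356 = 0.0875

p = 0.0875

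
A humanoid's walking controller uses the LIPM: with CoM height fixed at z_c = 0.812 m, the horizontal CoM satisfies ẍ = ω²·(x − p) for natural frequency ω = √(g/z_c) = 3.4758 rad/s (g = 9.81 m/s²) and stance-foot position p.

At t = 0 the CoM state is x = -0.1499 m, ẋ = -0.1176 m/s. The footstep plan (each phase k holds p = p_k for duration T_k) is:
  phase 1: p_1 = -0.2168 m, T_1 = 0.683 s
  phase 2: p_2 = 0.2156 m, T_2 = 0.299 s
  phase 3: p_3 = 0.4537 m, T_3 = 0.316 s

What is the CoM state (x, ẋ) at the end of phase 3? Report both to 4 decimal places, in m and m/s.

phase 1: p=-0.2168, T=0.683, ωT=2.373971, cosh=5.416535, sinh=5.323425; start (x,ẋ)=(-0.149900, -0.117600) → end (x,ẋ)=(-0.034546, 0.600877)
phase 2: p=0.2156, T=0.299, ωT=1.039264, cosh=1.590425, sinh=1.236711; start (x,ẋ)=(-0.034546, 0.600877) → end (x,ẋ)=(0.031557, -0.119618)
phase 3: p=0.4537, T=0.316, ωT=1.098353, cosh=1.666321, sinh=1.332901; start (x,ẋ)=(0.031557, -0.119618) → end (x,ẋ)=(-0.295597, -2.155069)

x = -0.2956, ẋ = -2.1551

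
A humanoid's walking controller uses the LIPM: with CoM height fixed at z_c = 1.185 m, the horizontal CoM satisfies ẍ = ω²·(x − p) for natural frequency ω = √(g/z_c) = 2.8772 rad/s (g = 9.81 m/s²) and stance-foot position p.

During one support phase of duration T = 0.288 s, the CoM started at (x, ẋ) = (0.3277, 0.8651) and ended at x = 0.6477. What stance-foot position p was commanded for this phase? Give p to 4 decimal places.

ωT = 2.8772·0.288 = 0.828634; cosh(ωT) = 1.363416, sinh(ωT) = 0.926771
x(T) = p + (x₀−p)·cosh(ωT) + (ẋ₀/ω)·sinh(ωT) ⇒ p·(1 − cosh) = x(T) − x₀·cosh − (ẋ₀/ω)·sinh
numerator   = 0.6477 − (0.3277)·1.363416 − (0.8651/2.8772)·0.926771 = -0.077748
denominator = 1 − 1.363416 = -0.363416
p = -0.077748 / -0.363416 = 0.2139

p = 0.2139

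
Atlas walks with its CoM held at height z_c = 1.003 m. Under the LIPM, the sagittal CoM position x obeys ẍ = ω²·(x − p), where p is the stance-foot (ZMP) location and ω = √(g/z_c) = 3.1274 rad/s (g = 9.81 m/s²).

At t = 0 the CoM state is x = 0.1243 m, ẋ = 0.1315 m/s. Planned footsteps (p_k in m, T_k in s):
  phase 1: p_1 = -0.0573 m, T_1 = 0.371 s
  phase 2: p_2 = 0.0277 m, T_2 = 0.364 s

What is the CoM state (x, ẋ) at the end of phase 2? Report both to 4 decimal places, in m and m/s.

x = 1.0023, ẋ = 3.0892

phase 1: p=-0.0573, T=0.371, ωT=1.160265, cosh=1.752091, sinh=1.438689; start (x,ẋ)=(0.124300, 0.131500) → end (x,ẋ)=(0.321373, 1.047483)
phase 2: p=0.0277, T=0.364, ωT=1.138374, cosh=1.721013, sinh=1.400674; start (x,ẋ)=(0.321373, 1.047483) → end (x,ẋ)=(1.002254, 3.089158)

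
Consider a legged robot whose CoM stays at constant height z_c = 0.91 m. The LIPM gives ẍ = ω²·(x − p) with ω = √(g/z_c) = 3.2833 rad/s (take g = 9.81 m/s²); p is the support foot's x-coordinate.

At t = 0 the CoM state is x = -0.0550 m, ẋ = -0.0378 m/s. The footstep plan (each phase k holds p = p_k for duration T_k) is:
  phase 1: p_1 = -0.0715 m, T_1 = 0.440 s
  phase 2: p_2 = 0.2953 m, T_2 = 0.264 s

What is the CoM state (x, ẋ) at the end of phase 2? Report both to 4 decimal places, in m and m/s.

x = -0.1916, ẋ = -1.1016

phase 1: p=-0.0715, T=0.440, ωT=1.444652, cosh=2.238102, sinh=2.002274; start (x,ẋ)=(-0.055000, -0.037800) → end (x,ẋ)=(-0.057623, 0.023872)
phase 2: p=0.2953, T=0.264, ωT=0.866791, cosh=1.399781, sinh=0.979483; start (x,ẋ)=(-0.057623, 0.023872) → end (x,ẋ)=(-0.191594, -1.101563)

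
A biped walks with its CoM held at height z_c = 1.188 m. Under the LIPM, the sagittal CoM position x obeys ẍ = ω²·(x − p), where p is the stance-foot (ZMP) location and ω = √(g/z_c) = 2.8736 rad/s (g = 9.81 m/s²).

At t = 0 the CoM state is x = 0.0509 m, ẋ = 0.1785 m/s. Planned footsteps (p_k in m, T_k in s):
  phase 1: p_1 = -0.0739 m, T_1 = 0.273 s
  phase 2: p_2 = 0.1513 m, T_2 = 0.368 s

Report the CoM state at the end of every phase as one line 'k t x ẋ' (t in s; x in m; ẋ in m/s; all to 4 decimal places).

1 0.2730 0.1452 0.5474
2 0.6410 0.3826 0.8609

phase 1: p=-0.0739, T=0.273, ωT=0.784493, cosh=1.323823, sinh=0.867472; start (x,ẋ)=(0.050900, 0.178500) → end (x,ẋ)=(0.145198, 0.547400)
phase 2: p=0.1513, T=0.368, ωT=1.057485, cosh=1.613224, sinh=1.265896; start (x,ẋ)=(0.145198, 0.547400) → end (x,ẋ)=(0.382600, 0.860882)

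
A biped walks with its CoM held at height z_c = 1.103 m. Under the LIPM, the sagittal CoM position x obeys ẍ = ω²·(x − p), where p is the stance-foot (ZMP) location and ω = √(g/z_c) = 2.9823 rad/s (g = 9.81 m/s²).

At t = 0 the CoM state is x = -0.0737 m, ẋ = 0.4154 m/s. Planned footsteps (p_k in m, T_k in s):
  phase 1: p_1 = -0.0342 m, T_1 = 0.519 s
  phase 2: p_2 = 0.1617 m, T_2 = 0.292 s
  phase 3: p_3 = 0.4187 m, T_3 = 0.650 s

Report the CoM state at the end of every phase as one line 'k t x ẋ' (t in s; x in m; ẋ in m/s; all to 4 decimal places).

1 0.5190 0.1813 0.7562
2 0.8110 0.4391 1.1193
3 1.4610 1.7679 4.1760

phase 1: p=-0.0342, T=0.519, ωT=1.547814, cosh=2.456947, sinh=2.244234; start (x,ẋ)=(-0.073700, 0.415400) → end (x,ẋ)=(0.181347, 0.756243)
phase 2: p=0.1617, T=0.292, ωT=0.870832, cosh=1.403750, sinh=0.985147; start (x,ẋ)=(0.181347, 0.756243) → end (x,ẋ)=(0.439089, 1.119298)
phase 3: p=0.4187, T=0.650, ωT=1.938495, cosh=3.546103, sinh=3.402183; start (x,ẋ)=(0.439089, 1.119298) → end (x,ẋ)=(1.767888, 4.176023)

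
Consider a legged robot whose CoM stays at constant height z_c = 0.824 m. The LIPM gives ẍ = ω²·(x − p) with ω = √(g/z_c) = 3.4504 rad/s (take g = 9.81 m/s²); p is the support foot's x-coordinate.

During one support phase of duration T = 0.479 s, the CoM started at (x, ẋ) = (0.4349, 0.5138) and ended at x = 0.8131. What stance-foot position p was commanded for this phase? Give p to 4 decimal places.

p = 0.4327

ωT = 3.4504·0.479 = 1.652742; cosh(ωT) = 2.706399, sinh(ωT) = 2.514875
x(T) = p + (x₀−p)·cosh(ωT) + (ẋ₀/ω)·sinh(ωT) ⇒ p·(1 − cosh) = x(T) − x₀·cosh − (ẋ₀/ω)·sinh
numerator   = 0.8131 − (0.4349)·2.706399 − (0.5138/3.4504)·2.514875 = -0.738404
denominator = 1 − 2.706399 = -1.706399
p = -0.738404 / -1.706399 = 0.4327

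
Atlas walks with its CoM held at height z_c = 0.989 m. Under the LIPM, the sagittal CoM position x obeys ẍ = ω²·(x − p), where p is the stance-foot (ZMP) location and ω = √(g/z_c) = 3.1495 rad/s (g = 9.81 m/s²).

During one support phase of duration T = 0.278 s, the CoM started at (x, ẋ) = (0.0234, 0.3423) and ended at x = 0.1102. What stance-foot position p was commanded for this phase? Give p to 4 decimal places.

ωT = 3.1495·0.278 = 0.875561; cosh(ωT) = 1.408425, sinh(ωT) = 0.991797
x(T) = p + (x₀−p)·cosh(ωT) + (ẋ₀/ω)·sinh(ωT) ⇒ p·(1 − cosh) = x(T) − x₀·cosh − (ẋ₀/ω)·sinh
numerator   = 0.1102 − (0.0234)·1.408425 − (0.3423/3.1495)·0.991797 = -0.030549
denominator = 1 − 1.408425 = -0.408425
p = -0.030549 / -0.408425 = 0.0748

p = 0.0748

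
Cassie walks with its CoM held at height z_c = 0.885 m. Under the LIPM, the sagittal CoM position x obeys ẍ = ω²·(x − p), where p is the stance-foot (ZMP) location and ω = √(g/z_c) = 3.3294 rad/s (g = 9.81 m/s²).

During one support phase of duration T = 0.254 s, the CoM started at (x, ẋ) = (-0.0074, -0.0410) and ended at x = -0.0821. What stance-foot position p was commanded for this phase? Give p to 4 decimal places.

p = 0.1586

ωT = 3.3294·0.254 = 0.845668; cosh(ωT) = 1.379402, sinh(ωT) = 0.950131
x(T) = p + (x₀−p)·cosh(ωT) + (ẋ₀/ω)·sinh(ωT) ⇒ p·(1 − cosh) = x(T) − x₀·cosh − (ẋ₀/ω)·sinh
numerator   = -0.0821 − (-0.0074)·1.379402 − (-0.0410/3.3294)·0.950131 = -0.060192
denominator = 1 − 1.379402 = -0.379402
p = -0.060192 / -0.379402 = 0.1586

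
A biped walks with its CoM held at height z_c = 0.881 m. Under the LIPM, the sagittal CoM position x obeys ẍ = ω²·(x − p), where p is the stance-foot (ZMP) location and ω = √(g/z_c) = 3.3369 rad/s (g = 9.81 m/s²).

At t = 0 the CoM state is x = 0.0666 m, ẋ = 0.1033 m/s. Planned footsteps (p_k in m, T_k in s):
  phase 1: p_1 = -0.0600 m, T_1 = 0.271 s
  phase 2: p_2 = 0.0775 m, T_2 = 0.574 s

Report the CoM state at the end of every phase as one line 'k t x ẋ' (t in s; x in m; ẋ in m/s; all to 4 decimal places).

phase 1: p=-0.0600, T=0.271, ωT=0.904300, cosh=1.437514, sinh=1.032688; start (x,ẋ)=(0.066600, 0.103300) → end (x,ẋ)=(0.153958, 0.584756)
phase 2: p=0.0775, T=0.574, ωT=1.915381, cosh=3.468404, sinh=3.321118; start (x,ẋ)=(0.153958, 0.584756) → end (x,ẋ)=(0.924678, 2.875496)

1 0.2710 0.1540 0.5848
2 0.8450 0.9247 2.8755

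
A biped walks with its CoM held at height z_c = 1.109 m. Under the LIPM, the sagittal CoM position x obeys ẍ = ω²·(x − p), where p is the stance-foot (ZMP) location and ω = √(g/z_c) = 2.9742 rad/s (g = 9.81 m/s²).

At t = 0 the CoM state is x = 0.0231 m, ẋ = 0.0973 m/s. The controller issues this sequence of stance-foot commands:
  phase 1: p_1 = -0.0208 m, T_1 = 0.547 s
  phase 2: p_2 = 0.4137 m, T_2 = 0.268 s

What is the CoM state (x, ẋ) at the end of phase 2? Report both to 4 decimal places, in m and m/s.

x = 0.2667, ẋ = 0.1423

phase 1: p=-0.0208, T=0.547, ωT=1.626887, cosh=2.642277, sinh=2.445736; start (x,ẋ)=(0.023100, 0.097300) → end (x,ẋ)=(0.175207, 0.576427)
phase 2: p=0.4137, T=0.268, ωT=0.797086, cosh=1.334852, sinh=0.884212; start (x,ẋ)=(0.175207, 0.576427) → end (x,ẋ)=(0.266716, 0.142252)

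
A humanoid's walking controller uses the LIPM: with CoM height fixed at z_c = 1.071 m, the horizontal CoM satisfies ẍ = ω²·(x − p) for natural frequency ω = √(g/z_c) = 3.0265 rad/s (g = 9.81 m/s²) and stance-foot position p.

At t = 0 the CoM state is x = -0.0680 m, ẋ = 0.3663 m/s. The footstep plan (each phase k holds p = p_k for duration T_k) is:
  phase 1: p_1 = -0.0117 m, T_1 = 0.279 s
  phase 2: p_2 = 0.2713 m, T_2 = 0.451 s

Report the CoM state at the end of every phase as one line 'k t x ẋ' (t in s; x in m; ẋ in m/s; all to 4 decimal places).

phase 1: p=-0.0117, T=0.279, ωT=0.844394, cosh=1.378192, sinh=0.948374; start (x,ẋ)=(-0.068000, 0.366300) → end (x,ẋ)=(0.025490, 0.343236)
phase 2: p=0.2713, T=0.451, ωT=1.364952, cosh=2.085463, sinh=1.830070; start (x,ẋ)=(0.025490, 0.343236) → end (x,ẋ)=(-0.033778, -0.645661)

1 0.2790 0.0255 0.3432
2 0.7300 -0.0338 -0.6457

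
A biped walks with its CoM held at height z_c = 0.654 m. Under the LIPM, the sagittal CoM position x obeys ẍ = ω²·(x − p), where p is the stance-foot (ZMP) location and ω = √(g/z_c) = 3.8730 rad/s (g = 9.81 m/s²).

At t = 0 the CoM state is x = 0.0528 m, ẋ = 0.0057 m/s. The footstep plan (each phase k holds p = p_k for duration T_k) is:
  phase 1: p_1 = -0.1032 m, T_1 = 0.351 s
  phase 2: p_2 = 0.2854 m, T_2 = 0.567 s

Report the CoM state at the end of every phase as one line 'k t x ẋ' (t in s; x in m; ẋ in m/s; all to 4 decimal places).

1 0.3510 0.2232 1.1106
2 0.9180 1.2754 3.9845

phase 1: p=-0.1032, T=0.351, ωT=1.359423, cosh=2.075377, sinh=1.818568; start (x,ẋ)=(0.052800, 0.005700) → end (x,ẋ)=(0.223235, 1.110587)
phase 2: p=0.2854, T=0.567, ωT=2.195991, cosh=4.550076, sinh=4.438828; start (x,ẋ)=(0.223235, 1.110587) → end (x,ẋ)=(1.275385, 3.984546)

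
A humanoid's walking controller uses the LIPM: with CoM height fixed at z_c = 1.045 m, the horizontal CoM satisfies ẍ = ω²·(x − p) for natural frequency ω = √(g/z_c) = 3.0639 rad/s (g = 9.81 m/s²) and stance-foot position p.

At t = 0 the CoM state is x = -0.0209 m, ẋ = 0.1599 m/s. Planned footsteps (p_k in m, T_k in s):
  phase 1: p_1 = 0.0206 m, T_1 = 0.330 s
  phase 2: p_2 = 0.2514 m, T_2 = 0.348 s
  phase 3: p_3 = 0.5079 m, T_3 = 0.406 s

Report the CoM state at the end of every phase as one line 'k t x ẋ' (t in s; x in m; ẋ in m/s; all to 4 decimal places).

phase 1: p=0.0206, T=0.330, ωT=1.011087, cosh=1.556205, sinh=1.192382; start (x,ẋ)=(-0.020900, 0.159900) → end (x,ẋ)=(0.018246, 0.097224)
phase 2: p=0.2514, T=0.348, ωT=1.066237, cosh=1.624366, sinh=1.280064; start (x,ẋ)=(0.018246, 0.097224) → end (x,ẋ)=(-0.086708, -0.756501)
phase 3: p=0.5079, T=0.406, ωT=1.243943, cosh=1.878756, sinh=1.590511; start (x,ẋ)=(-0.086708, -0.756501) → end (x,ẋ)=(-1.001934, -4.318907)

1 0.3300 0.0182 0.0972
2 0.6780 -0.0867 -0.7565
3 1.0840 -1.0019 -4.3189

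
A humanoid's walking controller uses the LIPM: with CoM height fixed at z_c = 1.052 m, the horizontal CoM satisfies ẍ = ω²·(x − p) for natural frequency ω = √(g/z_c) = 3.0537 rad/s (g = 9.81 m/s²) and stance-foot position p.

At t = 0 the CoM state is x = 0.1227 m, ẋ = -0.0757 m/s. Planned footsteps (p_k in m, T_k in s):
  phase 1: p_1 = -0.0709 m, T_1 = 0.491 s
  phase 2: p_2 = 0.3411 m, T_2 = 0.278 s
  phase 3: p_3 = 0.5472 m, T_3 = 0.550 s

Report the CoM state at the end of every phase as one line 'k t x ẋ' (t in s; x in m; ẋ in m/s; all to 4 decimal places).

phase 1: p=-0.0709, T=0.491, ωT=1.499367, cosh=2.351062, sinh=2.127790; start (x,ẋ)=(0.122700, -0.075700) → end (x,ẋ)=(0.331518, 1.079966)
phase 2: p=0.3411, T=0.278, ωT=0.848929, cosh=1.382507, sinh=0.954634; start (x,ẋ)=(0.331518, 1.079966) → end (x,ẋ)=(0.665468, 1.465130)
phase 3: p=0.5472, T=0.550, ωT=1.679535, cosh=2.774761, sinh=2.588300; start (x,ẋ)=(0.665468, 1.465130) → end (x,ẋ)=(2.117201, 5.000160)

1 0.4910 0.3315 1.0800
2 0.7690 0.6655 1.4651
3 1.3190 2.1172 5.0002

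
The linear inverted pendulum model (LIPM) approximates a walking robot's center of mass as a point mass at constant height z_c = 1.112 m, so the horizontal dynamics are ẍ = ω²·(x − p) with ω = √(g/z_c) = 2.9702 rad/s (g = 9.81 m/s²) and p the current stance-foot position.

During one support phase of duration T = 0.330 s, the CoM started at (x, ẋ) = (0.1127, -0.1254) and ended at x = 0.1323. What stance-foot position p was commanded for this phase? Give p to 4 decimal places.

p = -0.0179

ωT = 2.9702·0.330 = 0.980166; cosh(ωT) = 1.520074, sinh(ωT) = 1.144825
x(T) = p + (x₀−p)·cosh(ωT) + (ẋ₀/ω)·sinh(ωT) ⇒ p·(1 − cosh) = x(T) − x₀·cosh − (ẋ₀/ω)·sinh
numerator   = 0.1323 − (0.1127)·1.520074 − (-0.1254/2.9702)·1.144825 = 0.009321
denominator = 1 − 1.520074 = -0.520074
p = 0.009321 / -0.520074 = -0.0179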